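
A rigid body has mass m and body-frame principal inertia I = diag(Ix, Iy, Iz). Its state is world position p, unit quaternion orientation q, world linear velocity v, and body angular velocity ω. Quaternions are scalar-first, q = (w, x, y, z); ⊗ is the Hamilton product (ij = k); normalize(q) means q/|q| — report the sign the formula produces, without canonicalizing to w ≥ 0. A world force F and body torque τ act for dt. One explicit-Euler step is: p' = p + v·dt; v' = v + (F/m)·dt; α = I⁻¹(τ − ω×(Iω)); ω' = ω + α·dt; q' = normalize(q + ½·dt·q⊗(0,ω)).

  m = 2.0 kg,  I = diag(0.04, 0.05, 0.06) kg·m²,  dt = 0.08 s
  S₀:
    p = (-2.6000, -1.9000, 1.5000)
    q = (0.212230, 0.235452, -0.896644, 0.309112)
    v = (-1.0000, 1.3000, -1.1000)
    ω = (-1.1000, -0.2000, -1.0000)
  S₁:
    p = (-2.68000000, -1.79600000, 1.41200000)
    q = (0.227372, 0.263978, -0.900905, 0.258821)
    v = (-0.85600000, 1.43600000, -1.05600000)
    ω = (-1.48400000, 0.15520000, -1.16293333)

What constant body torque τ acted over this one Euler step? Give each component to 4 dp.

rate change Δω = (-0.38400000, 0.35520000, -0.16293333)
precession coupling = (0.0020, -0.0220, 0.0022)
τ = I·(Δω/dt) + ω₀×(Iω₀) = (-0.1900, 0.2000, -0.1200)

τ = (-0.1900, 0.2000, -0.1200)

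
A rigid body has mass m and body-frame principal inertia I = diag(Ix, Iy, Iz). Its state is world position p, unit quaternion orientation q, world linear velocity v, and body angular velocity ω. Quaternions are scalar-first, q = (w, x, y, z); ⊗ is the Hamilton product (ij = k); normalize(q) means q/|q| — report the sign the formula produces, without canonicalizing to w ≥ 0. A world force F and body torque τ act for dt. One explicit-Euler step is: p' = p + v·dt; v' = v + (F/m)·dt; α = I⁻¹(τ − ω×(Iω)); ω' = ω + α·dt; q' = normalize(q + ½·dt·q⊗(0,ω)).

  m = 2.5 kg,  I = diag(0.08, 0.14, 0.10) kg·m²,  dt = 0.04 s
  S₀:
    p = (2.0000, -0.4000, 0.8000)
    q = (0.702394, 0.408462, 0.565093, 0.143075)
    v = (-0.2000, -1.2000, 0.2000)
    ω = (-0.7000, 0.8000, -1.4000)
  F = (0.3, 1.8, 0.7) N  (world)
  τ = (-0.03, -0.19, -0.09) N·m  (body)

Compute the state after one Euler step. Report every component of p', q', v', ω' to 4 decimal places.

p' = p + v·dt = (1.9920, -0.4480, 0.8080)
v + (F/m)dt = (-0.1952, -1.1712, 0.2112)
ω×(Iω) gyroscopic = (0.0448, -0.0196, -0.0336)
α = I⁻¹(τ − ω×Iω) = (-0.9350, -1.2171, -0.5640)
ω' = ω + α·dt = (-0.7374, 0.7513, -1.4226)
2q̇ = q⊗(0,ω) = (0.0341540, -1.3972660, 1.0336095, -0.2610169)
q' = normalize(q + ½dt·q⊗(0,ω)) = (0.7026, 0.3803, 0.5854, 0.1378)

p' = (1.9920, -0.4480, 0.8080)
q' = (0.7026, 0.3803, 0.5854, 0.1378)
v' = (-0.1952, -1.1712, 0.2112)
ω' = (-0.7374, 0.7513, -1.4226)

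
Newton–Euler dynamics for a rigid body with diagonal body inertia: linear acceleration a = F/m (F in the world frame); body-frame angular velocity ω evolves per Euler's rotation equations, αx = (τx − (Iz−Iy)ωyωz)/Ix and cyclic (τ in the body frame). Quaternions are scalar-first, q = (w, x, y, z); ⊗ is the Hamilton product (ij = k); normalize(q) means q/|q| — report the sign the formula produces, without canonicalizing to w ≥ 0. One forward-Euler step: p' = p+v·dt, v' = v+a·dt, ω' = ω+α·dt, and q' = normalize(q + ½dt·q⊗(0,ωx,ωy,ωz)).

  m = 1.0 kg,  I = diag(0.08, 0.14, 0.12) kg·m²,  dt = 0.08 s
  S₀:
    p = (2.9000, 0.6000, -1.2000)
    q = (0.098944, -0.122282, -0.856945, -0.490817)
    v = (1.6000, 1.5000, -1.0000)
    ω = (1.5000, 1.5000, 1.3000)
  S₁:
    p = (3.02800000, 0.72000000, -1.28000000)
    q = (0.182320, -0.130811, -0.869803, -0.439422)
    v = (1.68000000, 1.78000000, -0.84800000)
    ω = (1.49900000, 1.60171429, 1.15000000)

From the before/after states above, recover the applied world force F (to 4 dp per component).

F = (1.0000, 3.5000, 1.9000)

velocity change Δv = (0.08000000, 0.28000000, 0.15200000)
applied force F = (1.0000, 3.5000, 1.9000)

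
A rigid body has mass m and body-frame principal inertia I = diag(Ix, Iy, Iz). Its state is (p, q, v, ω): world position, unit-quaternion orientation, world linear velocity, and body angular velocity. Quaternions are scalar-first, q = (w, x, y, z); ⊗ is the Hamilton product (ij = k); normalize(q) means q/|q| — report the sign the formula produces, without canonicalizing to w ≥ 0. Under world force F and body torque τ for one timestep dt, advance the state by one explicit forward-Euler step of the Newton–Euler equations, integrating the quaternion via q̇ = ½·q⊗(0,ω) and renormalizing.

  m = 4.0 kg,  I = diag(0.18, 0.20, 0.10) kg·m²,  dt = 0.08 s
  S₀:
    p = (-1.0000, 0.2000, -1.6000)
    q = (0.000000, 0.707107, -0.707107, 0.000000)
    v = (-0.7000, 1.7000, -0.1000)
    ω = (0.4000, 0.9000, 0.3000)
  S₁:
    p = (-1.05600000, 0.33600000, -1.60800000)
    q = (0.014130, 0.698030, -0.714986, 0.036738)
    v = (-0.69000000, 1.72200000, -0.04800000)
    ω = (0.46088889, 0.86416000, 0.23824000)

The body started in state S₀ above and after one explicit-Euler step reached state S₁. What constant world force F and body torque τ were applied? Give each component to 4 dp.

F = (0.5000, 1.1000, 2.6000)
τ = (0.1100, -0.0800, -0.0700)

v₁ − v₀ = (0.01000000, 0.02200000, 0.05200000)
m·(v₁−v₀)/dt = (0.5000, 1.1000, 2.6000)
rate change Δω = (0.06088889, -0.03584000, -0.06176000)
precession coupling = (-0.0270, 0.0096, 0.0072)
τ = I·(Δω/dt) + ω₀×(Iω₀) = (0.1100, -0.0800, -0.0700)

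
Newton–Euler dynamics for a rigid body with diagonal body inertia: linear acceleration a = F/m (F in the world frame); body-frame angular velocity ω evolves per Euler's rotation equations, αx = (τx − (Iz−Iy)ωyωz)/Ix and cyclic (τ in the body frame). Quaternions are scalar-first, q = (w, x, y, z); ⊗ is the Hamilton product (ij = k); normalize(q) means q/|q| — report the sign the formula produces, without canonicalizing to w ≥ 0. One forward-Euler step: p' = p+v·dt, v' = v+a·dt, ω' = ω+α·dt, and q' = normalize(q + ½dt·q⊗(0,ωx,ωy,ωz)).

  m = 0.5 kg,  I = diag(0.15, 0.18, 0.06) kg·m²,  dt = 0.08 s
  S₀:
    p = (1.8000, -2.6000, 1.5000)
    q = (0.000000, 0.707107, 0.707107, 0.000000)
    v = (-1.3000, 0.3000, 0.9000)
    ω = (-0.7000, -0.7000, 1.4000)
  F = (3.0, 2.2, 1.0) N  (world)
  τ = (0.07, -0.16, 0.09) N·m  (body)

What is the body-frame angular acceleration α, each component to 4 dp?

gyro term ω×Iω = (0.1176, -0.0882, 0.0147)
angular accel α = (-0.3173, -0.3989, 1.2550)

α = (-0.3173, -0.3989, 1.2550)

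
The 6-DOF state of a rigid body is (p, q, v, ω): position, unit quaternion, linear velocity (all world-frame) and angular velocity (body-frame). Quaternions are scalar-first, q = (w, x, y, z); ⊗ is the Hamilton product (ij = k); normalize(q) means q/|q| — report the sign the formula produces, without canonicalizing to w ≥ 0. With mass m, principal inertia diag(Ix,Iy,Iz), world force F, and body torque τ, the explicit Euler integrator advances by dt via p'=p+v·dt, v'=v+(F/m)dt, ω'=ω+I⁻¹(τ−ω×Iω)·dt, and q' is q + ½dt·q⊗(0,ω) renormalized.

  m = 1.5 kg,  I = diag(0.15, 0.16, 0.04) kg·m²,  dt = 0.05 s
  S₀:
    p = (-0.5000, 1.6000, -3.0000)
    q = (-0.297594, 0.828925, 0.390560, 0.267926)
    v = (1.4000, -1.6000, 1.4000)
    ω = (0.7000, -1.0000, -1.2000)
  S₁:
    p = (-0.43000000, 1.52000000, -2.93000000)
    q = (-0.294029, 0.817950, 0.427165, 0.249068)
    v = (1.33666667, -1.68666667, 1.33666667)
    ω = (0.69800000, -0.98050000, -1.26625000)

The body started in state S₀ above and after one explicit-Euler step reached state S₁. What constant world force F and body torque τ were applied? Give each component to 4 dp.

Δω = ω₁−ω₀ = (-0.00200000, 0.01950000, -0.06625000)
applied torque τ = (-0.1500, -0.0300, -0.0600)
Δv = v₁−v₀ = (-0.06333333, -0.08666667, -0.06333333)
m·(v₁−v₀)/dt = (-1.9000, -2.6000, -1.9000)

F = (-1.9000, -2.6000, -1.9000)
τ = (-0.1500, -0.0300, -0.0600)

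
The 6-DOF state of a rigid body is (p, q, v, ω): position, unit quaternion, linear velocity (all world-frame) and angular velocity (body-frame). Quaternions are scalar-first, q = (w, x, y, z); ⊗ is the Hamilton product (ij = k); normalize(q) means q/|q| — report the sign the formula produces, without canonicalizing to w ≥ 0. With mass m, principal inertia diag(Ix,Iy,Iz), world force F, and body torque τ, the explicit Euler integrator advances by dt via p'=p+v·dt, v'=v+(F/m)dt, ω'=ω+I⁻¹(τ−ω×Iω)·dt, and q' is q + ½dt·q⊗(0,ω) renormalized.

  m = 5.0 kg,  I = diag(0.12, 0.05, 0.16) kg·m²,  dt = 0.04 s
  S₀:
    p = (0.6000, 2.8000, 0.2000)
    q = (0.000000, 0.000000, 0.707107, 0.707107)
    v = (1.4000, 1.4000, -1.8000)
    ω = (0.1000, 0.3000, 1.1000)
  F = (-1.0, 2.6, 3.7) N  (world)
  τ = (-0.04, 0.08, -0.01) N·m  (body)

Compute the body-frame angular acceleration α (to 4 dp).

gyro term ω×Iω = (0.0363, -0.0044, -0.0021)
angular accel α = (-0.6358, 1.6880, -0.0494)

α = (-0.6358, 1.6880, -0.0494)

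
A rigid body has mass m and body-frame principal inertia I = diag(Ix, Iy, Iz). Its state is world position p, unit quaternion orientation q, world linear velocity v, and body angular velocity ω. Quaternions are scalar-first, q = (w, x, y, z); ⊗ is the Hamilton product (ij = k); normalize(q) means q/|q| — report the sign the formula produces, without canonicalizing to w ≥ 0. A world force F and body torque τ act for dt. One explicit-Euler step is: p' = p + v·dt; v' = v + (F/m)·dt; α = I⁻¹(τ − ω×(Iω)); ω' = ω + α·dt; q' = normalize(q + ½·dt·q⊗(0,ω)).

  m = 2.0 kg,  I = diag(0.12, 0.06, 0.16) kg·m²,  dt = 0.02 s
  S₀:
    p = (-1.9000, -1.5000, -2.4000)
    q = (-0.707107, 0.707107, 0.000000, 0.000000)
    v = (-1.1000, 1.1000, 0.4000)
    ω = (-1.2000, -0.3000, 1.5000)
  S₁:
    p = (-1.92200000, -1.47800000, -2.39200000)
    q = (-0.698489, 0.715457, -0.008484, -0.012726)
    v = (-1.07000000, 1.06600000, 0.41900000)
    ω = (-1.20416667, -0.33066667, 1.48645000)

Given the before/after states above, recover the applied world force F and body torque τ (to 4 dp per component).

F = (3.0000, -3.4000, 1.9000)
τ = (-0.0700, -0.0200, -0.1300)

velocity change Δv = (0.03000000, -0.03400000, 0.01900000)
F = m·Δv/dt = (3.0000, -3.4000, 1.9000)
Δω = ω₁−ω₀ = (-0.00416667, -0.03066667, -0.01355000)
ω₀×(Iω₀) = (-0.0450, 0.0720, -0.0216)
I·α + gyro = (-0.0700, -0.0200, -0.1300)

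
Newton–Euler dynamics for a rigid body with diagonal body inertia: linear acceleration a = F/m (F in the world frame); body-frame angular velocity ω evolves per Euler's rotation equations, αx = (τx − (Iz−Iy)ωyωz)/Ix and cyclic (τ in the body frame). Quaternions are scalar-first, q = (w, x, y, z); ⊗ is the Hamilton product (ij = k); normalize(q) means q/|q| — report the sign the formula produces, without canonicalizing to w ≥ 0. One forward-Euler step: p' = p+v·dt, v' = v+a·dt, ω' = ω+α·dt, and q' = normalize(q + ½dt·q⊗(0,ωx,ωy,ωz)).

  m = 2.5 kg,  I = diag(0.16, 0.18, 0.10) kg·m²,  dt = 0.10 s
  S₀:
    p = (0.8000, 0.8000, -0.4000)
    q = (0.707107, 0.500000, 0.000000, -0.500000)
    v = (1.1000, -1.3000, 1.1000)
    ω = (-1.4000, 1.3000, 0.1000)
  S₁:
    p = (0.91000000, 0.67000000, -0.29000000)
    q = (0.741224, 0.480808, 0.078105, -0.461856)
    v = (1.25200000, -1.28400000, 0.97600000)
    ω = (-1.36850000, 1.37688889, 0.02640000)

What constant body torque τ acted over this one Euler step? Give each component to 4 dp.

rate change Δω = (0.03150000, 0.07688889, -0.07360000)
τ = I·(Δω/dt) + ω₀×(Iω₀) = (0.0400, 0.1300, -0.1100)

τ = (0.0400, 0.1300, -0.1100)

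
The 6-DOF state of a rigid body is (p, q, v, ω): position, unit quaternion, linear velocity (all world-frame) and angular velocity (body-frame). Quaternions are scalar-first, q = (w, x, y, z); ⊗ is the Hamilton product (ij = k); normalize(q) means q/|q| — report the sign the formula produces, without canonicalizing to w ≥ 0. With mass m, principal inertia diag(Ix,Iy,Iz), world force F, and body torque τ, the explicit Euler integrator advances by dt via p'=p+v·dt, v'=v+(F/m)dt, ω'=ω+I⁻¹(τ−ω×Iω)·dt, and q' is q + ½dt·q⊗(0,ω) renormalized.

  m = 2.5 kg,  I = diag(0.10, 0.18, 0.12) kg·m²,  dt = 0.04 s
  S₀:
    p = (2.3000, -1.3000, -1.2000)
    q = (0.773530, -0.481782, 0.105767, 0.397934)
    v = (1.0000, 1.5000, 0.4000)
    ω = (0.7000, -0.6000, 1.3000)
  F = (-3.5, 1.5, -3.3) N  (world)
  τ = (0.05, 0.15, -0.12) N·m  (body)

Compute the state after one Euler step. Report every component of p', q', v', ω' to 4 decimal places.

p' = (2.3400, -1.2400, -1.1840)
q' = (0.7708, -0.4632, 0.1145, 0.4221)
v' = (0.9440, 1.5240, 0.3472)
ω' = (0.7013, -0.5626, 1.2712)

gyro term ω×Iω = (0.0468, -0.0182, -0.0336)
angular accel α = (0.0320, 0.9344, -0.7200)
ω' = ω + α·dt = (0.7013, -0.5626, 1.2712)
2q̇ = q⊗(0,ω) = (-0.1166066, 0.9177285, 0.4407524, 1.2206213)
updated quaternion q' = (0.7708, -0.4632, 0.1145, 0.4221)
new position p' = (2.3400, -1.2400, -1.1840)
v + (F/m)dt = (0.9440, 1.5240, 0.3472)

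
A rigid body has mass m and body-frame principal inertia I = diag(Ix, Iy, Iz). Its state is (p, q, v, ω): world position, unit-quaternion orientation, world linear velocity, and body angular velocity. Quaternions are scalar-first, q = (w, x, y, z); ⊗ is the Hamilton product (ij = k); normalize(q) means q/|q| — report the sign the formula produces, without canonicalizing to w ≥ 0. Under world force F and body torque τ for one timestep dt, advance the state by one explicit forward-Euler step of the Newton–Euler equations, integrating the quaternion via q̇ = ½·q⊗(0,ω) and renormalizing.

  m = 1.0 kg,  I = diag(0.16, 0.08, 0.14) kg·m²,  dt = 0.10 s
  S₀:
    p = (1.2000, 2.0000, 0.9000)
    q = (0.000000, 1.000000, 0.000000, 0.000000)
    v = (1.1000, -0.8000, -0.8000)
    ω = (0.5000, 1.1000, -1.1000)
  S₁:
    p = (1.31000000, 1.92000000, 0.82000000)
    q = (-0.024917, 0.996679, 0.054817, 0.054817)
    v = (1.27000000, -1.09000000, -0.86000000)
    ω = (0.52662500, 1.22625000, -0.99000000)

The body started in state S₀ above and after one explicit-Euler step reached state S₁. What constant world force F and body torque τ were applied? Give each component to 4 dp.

F = (1.7000, -2.9000, -0.6000)
τ = (-0.0300, 0.0900, 0.1100)

ω₁ − ω₀ = (0.02662500, 0.12625000, 0.11000000)
gyro term ω₀×Iω₀ = (-0.0726, -0.0110, -0.0440)
applied torque τ = (-0.0300, 0.0900, 0.1100)
velocity change Δv = (0.17000000, -0.29000000, -0.06000000)
F = m·Δv/dt = (1.7000, -2.9000, -0.6000)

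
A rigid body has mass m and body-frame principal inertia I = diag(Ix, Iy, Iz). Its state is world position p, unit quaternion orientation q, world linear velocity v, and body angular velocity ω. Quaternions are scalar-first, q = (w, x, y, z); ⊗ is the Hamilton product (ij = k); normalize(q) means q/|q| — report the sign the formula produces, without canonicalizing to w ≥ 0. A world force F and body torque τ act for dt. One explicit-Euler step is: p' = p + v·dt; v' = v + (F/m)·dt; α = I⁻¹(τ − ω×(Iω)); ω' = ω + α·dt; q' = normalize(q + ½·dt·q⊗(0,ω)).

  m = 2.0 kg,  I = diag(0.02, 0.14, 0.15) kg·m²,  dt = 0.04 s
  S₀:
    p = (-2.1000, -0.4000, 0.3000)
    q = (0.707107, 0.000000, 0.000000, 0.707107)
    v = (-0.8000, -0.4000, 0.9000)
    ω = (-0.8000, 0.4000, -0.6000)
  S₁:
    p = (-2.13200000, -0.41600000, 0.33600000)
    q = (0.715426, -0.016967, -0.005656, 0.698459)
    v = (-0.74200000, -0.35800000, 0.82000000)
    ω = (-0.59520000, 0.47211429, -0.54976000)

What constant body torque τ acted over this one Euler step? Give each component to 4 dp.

Δω = ω₁−ω₀ = (0.20480000, 0.07211429, 0.05024000)
gyro term ω₀×Iω₀ = (-0.0024, -0.0624, -0.0384)
τ = I·(Δω/dt) + ω₀×(Iω₀) = (0.1000, 0.1900, 0.1500)

τ = (0.1000, 0.1900, 0.1500)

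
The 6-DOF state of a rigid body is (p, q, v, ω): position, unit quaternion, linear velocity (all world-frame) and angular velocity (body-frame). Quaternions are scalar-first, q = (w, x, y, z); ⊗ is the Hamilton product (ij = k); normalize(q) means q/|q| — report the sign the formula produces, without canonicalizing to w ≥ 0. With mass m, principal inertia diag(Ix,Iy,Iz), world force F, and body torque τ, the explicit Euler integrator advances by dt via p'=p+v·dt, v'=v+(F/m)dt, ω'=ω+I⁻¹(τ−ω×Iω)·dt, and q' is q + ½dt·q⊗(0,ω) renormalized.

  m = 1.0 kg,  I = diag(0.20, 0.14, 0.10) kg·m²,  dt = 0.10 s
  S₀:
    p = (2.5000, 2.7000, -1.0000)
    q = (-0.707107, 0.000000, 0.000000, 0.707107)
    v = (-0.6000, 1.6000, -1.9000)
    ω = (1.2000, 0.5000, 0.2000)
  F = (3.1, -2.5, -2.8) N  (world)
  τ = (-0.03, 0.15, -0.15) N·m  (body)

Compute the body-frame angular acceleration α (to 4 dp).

α = (-0.1300, 0.9000, -1.1400)

gyro term ω×Iω = (-0.0040, 0.0240, -0.0360)
α = I⁻¹(τ − ω×Iω) = (-0.1300, 0.9000, -1.1400)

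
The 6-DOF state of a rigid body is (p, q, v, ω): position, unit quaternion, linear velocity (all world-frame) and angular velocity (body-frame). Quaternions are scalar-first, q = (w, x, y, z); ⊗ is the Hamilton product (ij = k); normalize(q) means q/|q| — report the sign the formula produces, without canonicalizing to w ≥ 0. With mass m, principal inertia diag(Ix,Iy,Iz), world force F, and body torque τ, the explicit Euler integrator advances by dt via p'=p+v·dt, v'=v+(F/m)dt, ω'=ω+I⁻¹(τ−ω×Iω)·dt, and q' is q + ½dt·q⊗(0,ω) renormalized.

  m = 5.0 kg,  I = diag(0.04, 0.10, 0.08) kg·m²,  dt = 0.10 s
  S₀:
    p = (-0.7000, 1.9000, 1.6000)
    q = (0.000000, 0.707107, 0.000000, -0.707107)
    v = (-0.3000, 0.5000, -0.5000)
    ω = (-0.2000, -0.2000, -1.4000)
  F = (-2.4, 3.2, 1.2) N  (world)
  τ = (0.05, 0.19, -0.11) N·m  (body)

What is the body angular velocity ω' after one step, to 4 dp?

gyro term ω×Iω = (-0.0056, -0.0112, 0.0024)
α = I⁻¹(τ − ω×Iω) = (1.3900, 2.0120, -1.4050)
ω' = ω + α·dt = (-0.0610, 0.0012, -1.5405)

ω' = (-0.0610, 0.0012, -1.5405)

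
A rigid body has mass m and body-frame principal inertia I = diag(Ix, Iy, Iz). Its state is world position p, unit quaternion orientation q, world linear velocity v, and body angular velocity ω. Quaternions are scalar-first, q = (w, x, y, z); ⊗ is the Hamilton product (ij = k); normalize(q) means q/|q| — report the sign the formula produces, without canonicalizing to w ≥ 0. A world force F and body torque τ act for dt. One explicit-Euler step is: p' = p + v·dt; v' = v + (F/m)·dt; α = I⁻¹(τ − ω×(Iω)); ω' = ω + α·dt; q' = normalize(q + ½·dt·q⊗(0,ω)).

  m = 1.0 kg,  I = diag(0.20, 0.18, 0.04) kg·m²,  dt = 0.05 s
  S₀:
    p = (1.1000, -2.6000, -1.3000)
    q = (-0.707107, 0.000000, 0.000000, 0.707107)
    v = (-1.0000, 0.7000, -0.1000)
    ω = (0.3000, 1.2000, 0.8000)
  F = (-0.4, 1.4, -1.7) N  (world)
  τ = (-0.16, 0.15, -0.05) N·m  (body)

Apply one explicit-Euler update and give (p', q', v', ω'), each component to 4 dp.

p' = (1.0500, -2.5650, -1.3050)
q' = (-0.7208, -0.0265, -0.0159, 0.6925)
v' = (-1.0200, 0.7700, -0.1850)
ω' = (0.2936, 1.2310, 0.7465)

angular accel α = (-0.1280, 0.6200, -1.0700)
ω' = ω + α·dt = (0.2936, 1.2310, 0.7465)
2q̇ = q⊗(0,ω) = (-0.5656856, -1.0606605, -0.6363963, -0.5656856)
updated quaternion q' = (-0.7208, -0.0265, -0.0159, 0.6925)
a = F/m = (-0.4000, 1.4000, -1.7000)
p + v·dt = (1.0500, -2.5650, -1.3050)
new velocity v' = (-1.0200, 0.7700, -0.1850)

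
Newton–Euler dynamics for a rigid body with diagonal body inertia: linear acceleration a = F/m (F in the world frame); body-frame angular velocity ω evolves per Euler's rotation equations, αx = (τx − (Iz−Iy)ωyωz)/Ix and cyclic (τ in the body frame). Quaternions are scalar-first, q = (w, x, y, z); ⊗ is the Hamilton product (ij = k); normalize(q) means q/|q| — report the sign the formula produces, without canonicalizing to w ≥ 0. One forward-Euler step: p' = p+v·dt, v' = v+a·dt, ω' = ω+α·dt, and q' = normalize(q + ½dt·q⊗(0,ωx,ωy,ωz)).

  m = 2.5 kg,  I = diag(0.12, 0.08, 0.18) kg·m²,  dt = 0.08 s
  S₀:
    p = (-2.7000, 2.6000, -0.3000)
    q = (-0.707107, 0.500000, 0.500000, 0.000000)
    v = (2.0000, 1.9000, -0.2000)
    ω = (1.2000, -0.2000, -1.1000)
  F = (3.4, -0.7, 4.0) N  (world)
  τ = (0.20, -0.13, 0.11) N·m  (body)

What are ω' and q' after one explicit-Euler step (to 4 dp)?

precession coupling ω×(Iω) = (0.0220, 0.0792, 0.0096)
(τ − ω×Iω)/I = (1.4833, -2.6150, 0.5578)
ω + α·dt = (1.3187, -0.4092, -1.0554)
2q̇ = q⊗(0,ω) = (-0.5000000, -1.3985284, 0.6914214, 0.0778177)
q + ½dt·q⊗(0,ω), renormalized = (-0.7255, 0.4431, 0.5265, 0.0031)

ω' = (1.3187, -0.4092, -1.0554)
q' = (-0.7255, 0.4431, 0.5265, 0.0031)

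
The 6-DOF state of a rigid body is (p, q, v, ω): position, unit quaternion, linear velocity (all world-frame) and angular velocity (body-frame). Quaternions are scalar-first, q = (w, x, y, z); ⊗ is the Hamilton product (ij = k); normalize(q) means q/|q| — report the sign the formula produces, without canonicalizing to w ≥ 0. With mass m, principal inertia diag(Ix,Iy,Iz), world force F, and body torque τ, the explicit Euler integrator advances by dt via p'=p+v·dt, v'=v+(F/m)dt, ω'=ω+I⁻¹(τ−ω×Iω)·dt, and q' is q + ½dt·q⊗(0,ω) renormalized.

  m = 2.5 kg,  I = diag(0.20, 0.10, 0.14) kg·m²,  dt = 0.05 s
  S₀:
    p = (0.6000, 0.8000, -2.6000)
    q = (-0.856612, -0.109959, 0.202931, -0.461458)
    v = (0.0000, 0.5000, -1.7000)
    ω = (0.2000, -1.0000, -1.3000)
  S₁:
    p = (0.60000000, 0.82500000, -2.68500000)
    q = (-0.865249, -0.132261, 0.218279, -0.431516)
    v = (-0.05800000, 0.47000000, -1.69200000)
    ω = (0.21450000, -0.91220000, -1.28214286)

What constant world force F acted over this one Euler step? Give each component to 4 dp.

F = (-2.9000, -1.5000, 0.4000)

Δv = v₁−v₀ = (-0.05800000, -0.03000000, 0.00800000)
m·(v₁−v₀)/dt = (-2.9000, -1.5000, 0.4000)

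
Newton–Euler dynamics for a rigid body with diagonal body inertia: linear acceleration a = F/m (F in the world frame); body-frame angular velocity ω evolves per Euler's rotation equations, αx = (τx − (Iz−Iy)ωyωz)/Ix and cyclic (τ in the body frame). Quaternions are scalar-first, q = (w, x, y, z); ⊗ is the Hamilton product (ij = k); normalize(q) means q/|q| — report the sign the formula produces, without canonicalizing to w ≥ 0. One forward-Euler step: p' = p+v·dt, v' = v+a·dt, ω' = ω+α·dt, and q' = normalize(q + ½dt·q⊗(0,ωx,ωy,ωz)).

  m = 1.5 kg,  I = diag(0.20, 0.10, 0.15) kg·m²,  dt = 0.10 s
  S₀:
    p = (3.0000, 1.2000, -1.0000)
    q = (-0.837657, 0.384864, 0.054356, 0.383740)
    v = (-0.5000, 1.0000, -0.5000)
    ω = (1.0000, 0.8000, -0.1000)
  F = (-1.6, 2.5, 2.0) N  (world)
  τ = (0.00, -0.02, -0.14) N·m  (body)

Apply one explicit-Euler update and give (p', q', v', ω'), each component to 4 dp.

p' = (2.9500, 1.3000, -1.0500)
q' = (-0.8554, 0.3267, 0.0419, 0.3998)
v' = (-0.6067, 1.1667, -0.3667)
ω' = (1.0020, 0.7850, -0.1400)

a = F/m = (-1.0667, 1.6667, 1.3333)
new position p' = (2.9500, 1.3000, -1.0500)
v + (F/m)dt = (-0.6067, 1.1667, -0.3667)
α = I⁻¹(τ − ω×Iω) = (0.0200, -0.1500, -0.4000)
ω' = ω + α·dt = (1.0020, 0.7850, -0.1400)
Hamilton product q⊗(0,ω) = (-0.3899748, -1.1500846, -0.2478992, 0.3373009)
q + ½dt·q⊗(0,ω), renormalized = (-0.8554, 0.3267, 0.0419, 0.3998)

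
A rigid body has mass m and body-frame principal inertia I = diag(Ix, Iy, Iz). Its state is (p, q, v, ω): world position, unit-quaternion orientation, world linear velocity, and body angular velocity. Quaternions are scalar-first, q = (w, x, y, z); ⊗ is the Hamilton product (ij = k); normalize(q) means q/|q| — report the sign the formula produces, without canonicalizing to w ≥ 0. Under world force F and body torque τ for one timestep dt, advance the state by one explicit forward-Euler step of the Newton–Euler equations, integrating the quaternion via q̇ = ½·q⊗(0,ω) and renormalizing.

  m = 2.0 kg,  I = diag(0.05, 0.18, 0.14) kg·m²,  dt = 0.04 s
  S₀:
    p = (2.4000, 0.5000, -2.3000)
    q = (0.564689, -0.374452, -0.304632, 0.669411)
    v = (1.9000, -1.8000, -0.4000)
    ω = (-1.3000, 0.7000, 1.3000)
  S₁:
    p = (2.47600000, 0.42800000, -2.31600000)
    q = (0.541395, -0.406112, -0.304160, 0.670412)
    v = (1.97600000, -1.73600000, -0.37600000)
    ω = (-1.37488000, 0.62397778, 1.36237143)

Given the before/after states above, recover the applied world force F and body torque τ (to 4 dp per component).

velocity change Δv = (0.07600000, 0.06400000, 0.02400000)
m·(v₁−v₀)/dt = (3.8000, 3.2000, 1.2000)
ω₁ − ω₀ = (-0.07488000, -0.07602222, 0.06237143)
gyro term ω₀×Iω₀ = (-0.0364, 0.1521, -0.1183)
applied torque τ = (-0.1300, -0.1900, 0.1000)

F = (3.8000, 3.2000, 1.2000)
τ = (-0.1300, -0.1900, 0.1000)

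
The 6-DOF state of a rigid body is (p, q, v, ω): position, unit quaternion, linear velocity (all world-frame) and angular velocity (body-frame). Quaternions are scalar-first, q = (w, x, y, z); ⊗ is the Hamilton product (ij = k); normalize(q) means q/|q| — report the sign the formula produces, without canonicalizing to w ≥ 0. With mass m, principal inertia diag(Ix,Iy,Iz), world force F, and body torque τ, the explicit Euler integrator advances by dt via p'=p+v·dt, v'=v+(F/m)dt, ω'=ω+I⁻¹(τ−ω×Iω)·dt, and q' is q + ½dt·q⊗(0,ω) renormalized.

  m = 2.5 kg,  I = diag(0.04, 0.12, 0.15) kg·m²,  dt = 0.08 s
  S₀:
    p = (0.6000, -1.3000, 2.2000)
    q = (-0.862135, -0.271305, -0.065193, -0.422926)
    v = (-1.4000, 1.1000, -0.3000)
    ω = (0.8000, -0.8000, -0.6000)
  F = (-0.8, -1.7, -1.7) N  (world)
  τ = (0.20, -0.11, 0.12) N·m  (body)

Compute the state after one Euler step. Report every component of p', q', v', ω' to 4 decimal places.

angular accel α = (4.6400, -1.3567, 1.1413)
ω' = ω + α·dt = (1.1712, -0.9085, -0.5087)
Hamilton product q⊗(0,ω) = (-0.0888660, -0.9889330, 0.1885842, 0.7864794)
q' = normalize(q + ½dt·q⊗(0,ω)) = (-0.8646, -0.3105, -0.0576, -0.3910)
p + v·dt = (0.4880, -1.2120, 2.1760)
v' = v + a·dt = (-1.4256, 1.0456, -0.3544)

p' = (0.4880, -1.2120, 2.1760)
q' = (-0.8646, -0.3105, -0.0576, -0.3910)
v' = (-1.4256, 1.0456, -0.3544)
ω' = (1.1712, -0.9085, -0.5087)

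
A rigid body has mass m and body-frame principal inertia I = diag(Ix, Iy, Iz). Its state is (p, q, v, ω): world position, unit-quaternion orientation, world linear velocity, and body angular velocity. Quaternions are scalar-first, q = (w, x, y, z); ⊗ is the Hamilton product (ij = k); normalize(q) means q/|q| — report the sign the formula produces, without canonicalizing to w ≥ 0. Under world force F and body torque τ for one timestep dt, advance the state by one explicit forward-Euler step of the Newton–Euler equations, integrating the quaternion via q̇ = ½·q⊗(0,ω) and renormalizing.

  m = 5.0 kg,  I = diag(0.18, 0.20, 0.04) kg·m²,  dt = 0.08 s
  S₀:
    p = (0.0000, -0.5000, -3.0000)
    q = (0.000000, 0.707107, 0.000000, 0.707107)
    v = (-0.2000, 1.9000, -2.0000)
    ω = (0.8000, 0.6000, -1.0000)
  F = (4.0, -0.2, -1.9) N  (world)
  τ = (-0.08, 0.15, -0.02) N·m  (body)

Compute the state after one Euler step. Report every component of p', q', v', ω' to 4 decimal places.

p' = (-0.0160, -0.3480, -3.1600)
q' = (0.0056, 0.6890, 0.0508, 0.7229)
v' = (-0.1360, 1.8968, -2.0304)
ω' = (0.7218, 0.7048, -1.0592)

angular accel α = (-0.9778, 1.3100, -0.7400)
ω' = ω + α·dt = (0.7218, 0.7048, -1.0592)
Hamilton product q⊗(0,ω) = (0.1414214, -0.4242642, 1.2727926, 0.4242642)
q' = normalize(q + ½dt·q⊗(0,ω)) = (0.0056, 0.6890, 0.0508, 0.7229)
a = F/m = (0.8000, -0.0400, -0.3800)
p' = p + v·dt = (-0.0160, -0.3480, -3.1600)
v + (F/m)dt = (-0.1360, 1.8968, -2.0304)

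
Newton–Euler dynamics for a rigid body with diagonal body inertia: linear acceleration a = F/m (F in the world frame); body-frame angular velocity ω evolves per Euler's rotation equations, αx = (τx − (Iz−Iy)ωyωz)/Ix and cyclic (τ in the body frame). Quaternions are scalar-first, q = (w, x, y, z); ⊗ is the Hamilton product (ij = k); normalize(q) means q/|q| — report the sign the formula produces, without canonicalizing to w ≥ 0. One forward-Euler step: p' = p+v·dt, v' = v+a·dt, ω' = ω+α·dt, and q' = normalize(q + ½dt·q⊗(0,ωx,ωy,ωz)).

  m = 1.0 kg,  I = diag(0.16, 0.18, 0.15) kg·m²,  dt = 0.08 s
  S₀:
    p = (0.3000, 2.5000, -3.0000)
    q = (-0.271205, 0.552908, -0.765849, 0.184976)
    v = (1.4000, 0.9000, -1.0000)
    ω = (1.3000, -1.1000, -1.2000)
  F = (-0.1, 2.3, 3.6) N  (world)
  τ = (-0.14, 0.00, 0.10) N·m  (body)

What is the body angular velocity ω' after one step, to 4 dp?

ω' = (1.2498, -1.0931, -1.1314)

ω×(Iω) gyroscopic = (-0.0396, -0.0156, -0.0286)
α = I⁻¹(τ − ω×Iω) = (-0.6275, 0.0867, 0.8573)
ω + α·dt = (1.2498, -1.0931, -1.1314)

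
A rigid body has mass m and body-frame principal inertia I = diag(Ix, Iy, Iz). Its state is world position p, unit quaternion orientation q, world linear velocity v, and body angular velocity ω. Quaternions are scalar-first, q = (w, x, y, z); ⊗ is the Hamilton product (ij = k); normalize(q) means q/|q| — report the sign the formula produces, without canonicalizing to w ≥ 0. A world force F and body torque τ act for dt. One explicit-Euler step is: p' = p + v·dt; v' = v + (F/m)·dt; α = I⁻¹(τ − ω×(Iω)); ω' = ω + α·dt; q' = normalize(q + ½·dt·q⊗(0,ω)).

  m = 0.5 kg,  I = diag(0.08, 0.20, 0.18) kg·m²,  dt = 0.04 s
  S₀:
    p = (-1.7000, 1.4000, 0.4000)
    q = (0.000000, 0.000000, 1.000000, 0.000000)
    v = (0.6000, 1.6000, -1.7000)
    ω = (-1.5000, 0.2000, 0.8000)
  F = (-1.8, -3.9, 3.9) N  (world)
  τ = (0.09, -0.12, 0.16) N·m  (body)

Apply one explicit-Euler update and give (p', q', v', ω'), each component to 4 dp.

p' = (-1.6760, 1.4640, 0.3320)
q' = (-0.0040, 0.0160, 0.9994, 0.0300)
v' = (0.4560, 1.2880, -1.3880)
ω' = (-1.4534, 0.1520, 0.8436)

a = F/m = (-3.6000, -7.8000, 7.8000)
p' = p + v·dt = (-1.6760, 1.4640, 0.3320)
v + (F/m)dt = (0.4560, 1.2880, -1.3880)
ω×(Iω) gyroscopic = (-0.0032, 0.1200, -0.0360)
α = I⁻¹(τ − ω×Iω) = (1.1650, -1.2000, 1.0889)
ω' = ω + α·dt = (-1.4534, 0.1520, 0.8436)
q⊗(0,ω) = (-0.2000000, 0.8000000, 0.0000000, 1.5000000)
updated quaternion q' = (-0.0040, 0.0160, 0.9994, 0.0300)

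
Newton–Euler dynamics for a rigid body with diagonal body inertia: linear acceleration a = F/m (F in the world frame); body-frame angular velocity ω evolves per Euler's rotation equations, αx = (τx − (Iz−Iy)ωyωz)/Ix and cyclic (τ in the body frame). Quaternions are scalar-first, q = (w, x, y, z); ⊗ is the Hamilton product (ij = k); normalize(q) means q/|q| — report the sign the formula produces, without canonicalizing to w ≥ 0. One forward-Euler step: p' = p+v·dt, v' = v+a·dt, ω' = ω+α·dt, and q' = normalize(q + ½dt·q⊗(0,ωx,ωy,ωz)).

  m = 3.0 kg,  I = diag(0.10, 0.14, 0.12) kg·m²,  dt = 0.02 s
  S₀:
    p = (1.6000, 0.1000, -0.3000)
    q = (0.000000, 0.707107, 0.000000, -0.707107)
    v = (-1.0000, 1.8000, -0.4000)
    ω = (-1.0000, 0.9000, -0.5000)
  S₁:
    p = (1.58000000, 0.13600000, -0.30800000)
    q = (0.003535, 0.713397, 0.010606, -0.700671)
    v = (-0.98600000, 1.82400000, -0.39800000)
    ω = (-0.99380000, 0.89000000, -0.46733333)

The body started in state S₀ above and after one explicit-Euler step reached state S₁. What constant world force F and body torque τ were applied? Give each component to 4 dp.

F = (2.1000, 3.6000, 0.3000)
τ = (0.0400, -0.0800, 0.1600)

ω₁ − ω₀ = (0.00620000, -0.01000000, 0.03266667)
ω₀×(Iω₀) = (0.0090, -0.0100, -0.0360)
τ = I·(Δω/dt) + ω₀×(Iω₀) = (0.0400, -0.0800, 0.1600)
velocity change Δv = (0.01400000, 0.02400000, 0.00200000)
applied force F = (2.1000, 3.6000, 0.3000)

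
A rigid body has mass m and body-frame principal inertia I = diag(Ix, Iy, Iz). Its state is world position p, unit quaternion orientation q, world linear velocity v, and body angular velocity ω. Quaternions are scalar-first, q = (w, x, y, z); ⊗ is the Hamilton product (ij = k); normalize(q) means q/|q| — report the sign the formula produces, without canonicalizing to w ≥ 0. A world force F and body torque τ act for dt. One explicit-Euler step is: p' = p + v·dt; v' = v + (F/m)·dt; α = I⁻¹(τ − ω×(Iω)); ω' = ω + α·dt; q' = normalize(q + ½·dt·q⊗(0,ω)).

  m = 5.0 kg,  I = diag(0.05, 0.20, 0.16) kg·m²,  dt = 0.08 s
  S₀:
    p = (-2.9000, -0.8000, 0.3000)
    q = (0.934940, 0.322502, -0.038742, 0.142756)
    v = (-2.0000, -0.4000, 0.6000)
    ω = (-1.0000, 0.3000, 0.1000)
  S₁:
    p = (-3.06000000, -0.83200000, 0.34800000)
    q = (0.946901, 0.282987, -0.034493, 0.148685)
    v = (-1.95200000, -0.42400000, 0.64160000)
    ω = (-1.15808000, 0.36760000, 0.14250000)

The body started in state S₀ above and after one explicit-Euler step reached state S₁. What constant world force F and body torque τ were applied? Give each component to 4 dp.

F = (3.0000, -1.5000, 2.6000)
τ = (-0.1000, 0.1800, 0.0400)

ω₁ − ω₀ = (-0.15808000, 0.06760000, 0.04250000)
precession coupling = (-0.0012, 0.0110, -0.0450)
applied torque τ = (-0.1000, 0.1800, 0.0400)
v₁ − v₀ = (0.04800000, -0.02400000, 0.04160000)
m·(v₁−v₀)/dt = (3.0000, -1.5000, 2.6000)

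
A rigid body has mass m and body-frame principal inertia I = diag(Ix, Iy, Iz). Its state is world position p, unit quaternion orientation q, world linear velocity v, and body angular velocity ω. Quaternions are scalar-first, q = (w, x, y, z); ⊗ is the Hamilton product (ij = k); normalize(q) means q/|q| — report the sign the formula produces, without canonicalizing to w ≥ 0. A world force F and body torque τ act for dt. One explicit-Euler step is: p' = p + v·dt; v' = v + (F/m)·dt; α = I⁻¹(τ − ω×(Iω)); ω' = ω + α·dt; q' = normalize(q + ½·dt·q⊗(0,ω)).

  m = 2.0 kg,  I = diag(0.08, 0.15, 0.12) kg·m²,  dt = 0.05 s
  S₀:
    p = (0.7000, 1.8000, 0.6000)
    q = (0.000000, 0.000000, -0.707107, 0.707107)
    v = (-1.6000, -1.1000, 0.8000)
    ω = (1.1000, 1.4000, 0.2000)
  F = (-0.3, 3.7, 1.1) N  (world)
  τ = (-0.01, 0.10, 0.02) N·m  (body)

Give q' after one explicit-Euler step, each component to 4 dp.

q' = (0.0212, -0.0283, -0.6870, 0.7258)

Hamilton product q⊗(0,ω) = (0.8485284, -1.1313712, 0.7778177, 0.7778177)
q' = normalize(q + ½dt·q⊗(0,ω)) = (0.0212, -0.0283, -0.6870, 0.7258)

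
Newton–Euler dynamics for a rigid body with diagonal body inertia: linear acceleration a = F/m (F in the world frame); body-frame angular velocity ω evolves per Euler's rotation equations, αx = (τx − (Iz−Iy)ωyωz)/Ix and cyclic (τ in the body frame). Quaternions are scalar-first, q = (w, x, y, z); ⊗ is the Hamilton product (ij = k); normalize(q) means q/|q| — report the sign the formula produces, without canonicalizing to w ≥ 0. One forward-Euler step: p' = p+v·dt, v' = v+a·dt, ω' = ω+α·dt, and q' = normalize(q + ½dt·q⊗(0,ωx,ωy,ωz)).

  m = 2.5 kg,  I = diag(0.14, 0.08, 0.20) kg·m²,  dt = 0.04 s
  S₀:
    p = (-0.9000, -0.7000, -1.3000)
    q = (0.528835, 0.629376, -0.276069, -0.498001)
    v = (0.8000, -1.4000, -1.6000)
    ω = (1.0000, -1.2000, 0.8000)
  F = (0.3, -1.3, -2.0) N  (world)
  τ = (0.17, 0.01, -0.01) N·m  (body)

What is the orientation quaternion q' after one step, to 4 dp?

Hamilton product q⊗(0,ω) = (-0.5622580, -0.2896214, -1.6361038, -0.0561142)
q' = normalize(q + ½dt·q⊗(0,ω)) = (0.5173, 0.6232, -0.3086, -0.4988)

q' = (0.5173, 0.6232, -0.3086, -0.4988)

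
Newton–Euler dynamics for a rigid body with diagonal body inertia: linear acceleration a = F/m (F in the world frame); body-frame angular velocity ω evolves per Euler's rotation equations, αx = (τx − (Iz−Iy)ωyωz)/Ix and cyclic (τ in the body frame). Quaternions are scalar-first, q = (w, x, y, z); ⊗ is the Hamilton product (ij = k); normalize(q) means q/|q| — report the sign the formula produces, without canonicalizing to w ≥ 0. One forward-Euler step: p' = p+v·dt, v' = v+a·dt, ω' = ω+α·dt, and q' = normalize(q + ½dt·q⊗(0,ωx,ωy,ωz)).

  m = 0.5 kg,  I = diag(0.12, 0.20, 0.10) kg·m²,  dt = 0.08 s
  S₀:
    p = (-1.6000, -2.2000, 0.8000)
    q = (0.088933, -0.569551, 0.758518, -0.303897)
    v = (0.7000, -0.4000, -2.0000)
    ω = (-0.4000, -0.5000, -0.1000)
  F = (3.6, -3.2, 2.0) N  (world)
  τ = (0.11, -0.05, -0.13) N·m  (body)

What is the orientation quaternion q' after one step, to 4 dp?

q⊗(0,ω) = (0.1210489, -0.2633735, 0.0201372, 0.5792894)
q' = normalize(q + ½dt·q⊗(0,ω)) = (0.0937, -0.5799, 0.7591, -0.2806)

q' = (0.0937, -0.5799, 0.7591, -0.2806)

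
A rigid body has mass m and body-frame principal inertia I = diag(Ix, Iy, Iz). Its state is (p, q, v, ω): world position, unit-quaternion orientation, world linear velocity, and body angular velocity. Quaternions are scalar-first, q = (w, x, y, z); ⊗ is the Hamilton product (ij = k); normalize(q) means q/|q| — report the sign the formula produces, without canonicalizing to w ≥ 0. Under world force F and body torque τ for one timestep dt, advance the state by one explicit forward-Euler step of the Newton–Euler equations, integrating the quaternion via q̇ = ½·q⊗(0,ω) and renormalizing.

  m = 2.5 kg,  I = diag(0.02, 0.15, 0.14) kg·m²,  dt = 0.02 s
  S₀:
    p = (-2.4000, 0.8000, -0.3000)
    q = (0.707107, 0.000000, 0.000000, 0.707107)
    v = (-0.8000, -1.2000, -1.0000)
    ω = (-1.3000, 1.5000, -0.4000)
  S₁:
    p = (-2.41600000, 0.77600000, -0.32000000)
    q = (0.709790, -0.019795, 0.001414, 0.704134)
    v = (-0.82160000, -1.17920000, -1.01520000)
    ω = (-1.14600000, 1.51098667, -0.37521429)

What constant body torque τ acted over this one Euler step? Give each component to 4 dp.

τ = (0.1600, 0.0200, -0.0800)

rate change Δω = (0.15400000, 0.01098667, 0.02478571)
gyro term ω₀×Iω₀ = (0.0060, -0.0624, -0.2535)
I·α + gyro = (0.1600, 0.0200, -0.0800)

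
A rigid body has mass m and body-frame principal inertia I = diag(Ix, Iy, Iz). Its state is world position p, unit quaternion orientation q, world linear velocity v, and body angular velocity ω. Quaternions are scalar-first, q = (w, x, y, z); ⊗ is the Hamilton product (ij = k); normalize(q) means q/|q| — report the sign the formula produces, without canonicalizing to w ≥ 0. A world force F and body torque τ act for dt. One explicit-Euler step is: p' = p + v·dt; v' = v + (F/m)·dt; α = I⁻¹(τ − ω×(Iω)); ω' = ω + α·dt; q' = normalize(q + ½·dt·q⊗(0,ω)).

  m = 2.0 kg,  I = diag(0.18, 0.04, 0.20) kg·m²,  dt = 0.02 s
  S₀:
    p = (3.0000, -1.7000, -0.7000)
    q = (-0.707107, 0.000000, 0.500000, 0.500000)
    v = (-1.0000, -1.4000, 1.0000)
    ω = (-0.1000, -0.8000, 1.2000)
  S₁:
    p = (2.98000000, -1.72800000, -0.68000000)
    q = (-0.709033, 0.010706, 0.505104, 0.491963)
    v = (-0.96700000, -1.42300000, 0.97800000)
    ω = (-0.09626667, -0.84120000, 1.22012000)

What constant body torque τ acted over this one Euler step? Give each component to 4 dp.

τ = (-0.1200, -0.0800, 0.1900)

ω₁ − ω₀ = (0.00373333, -0.04120000, 0.02012000)
precession coupling = (-0.1536, 0.0024, -0.0112)
applied torque τ = (-0.1200, -0.0800, 0.1900)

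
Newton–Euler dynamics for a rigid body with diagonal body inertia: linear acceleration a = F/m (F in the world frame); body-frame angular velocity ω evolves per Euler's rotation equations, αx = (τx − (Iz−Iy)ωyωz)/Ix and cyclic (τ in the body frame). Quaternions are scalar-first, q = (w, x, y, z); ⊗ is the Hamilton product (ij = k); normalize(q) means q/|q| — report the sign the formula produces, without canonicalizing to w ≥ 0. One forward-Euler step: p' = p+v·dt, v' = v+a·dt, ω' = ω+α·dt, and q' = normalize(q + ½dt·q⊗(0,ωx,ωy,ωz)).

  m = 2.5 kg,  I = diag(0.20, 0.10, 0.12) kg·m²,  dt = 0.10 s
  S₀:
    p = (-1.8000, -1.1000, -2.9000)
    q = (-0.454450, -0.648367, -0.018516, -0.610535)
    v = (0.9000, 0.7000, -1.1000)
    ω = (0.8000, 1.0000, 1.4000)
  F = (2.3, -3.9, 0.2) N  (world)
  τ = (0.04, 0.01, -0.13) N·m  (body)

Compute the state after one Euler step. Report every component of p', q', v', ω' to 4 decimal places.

p' = (-1.7100, -1.0300, -3.0100)
q' = (-0.3831, -0.6345, -0.0202, -0.6710)
v' = (0.9920, 0.5440, -1.0920)
ω' = (0.8060, 0.9204, 1.3583)

new position p' = (-1.7100, -1.0300, -3.0100)
new velocity v' = (0.9920, 0.5440, -1.0920)
(τ − ω×Iω)/I = (0.0600, -0.7960, -0.4167)
ω + α·dt = (0.8060, 0.9204, 1.3583)
2q̇ = q⊗(0,ω) = (1.3919586, 0.2210526, -0.0351642, -1.2697842)
updated quaternion q' = (-0.3831, -0.6345, -0.0202, -0.6710)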